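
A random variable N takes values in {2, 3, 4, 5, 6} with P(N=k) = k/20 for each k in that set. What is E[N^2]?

E[N^2] = Σ n^2·P(N=n)
 = 4·1/10 + 9·3/20 + 16·1/5 + 25·1/4 + 36·3/10
 = 2/5 + 27/20 + 16/5 + 25/4 + 54/5
 = 22

22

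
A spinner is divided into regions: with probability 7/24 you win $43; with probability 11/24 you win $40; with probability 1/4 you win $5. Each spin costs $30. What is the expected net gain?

2.125

E[payout] = 43·7/24 + 40·11/24 + 5·1/4
 = 301/24 + 55/3 + 5/4
 = 257/8
Net = 257/8 - 30 = 17/8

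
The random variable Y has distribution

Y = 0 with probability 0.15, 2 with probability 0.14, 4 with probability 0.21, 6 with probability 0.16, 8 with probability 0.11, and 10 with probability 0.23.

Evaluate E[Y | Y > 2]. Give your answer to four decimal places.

P(Y > 2) = 0.21 + 0.16 + 0.11 + 0.23 = 0.71.
E[Y | Y > 2] = [4·0.21 + 6·0.16 + 8·0.11 + 10·0.23] / 0.71
 = 4.98 / 0.71
 = 498/71

7.0141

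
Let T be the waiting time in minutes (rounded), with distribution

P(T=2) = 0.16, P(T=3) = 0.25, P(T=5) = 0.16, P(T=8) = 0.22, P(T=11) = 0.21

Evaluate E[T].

E[T] = Σ t·P(T=t)
 = 2·0.16 + 3·0.25 + 5·0.16 + 8·0.22 + 11·0.21
 = 0.32 + 0.75 + 0.8 + 1.76 + 2.31
 = 5.94

5.94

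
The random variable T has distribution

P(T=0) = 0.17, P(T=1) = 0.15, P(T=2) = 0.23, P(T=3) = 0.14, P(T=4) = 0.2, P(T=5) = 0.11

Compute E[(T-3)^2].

3

E[(T-3)^2] = Σ (t-3)^2·P(T=t)
 = 9·0.17 + 4·0.15 + 1·0.23 + 0·0.14 + 1·0.2 + 4·0.11
 = 1.53 + 0.6 + 0.23 + 0 + 0.2 + 0.44
 = 3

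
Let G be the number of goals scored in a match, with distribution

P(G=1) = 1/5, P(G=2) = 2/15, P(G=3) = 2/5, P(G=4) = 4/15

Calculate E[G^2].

8.6

E[G^2] = Σ g^2·P(G=g)
 = 1·1/5 + 4·2/15 + 9·2/5 + 16·4/15
 = 1/5 + 8/15 + 18/5 + 64/15
 = 43/5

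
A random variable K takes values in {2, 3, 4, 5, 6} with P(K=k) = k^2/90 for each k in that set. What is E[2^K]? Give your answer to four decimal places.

38.3111

E[2^K] = Σ 2^k·P(K=k)
 = 4·2/45 + 8·1/10 + 16·8/45 + 32·5/18 + 64·2/5
 = 8/45 + 4/5 + 128/45 + 80/9 + 128/5
 = 1724/45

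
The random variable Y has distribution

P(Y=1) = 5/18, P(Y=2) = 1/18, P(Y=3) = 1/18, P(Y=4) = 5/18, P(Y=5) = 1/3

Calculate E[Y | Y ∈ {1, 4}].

2.5

P(Y ∈ {1, 4}) = 5/18 + 5/18 = 5/9.
E[Y | Y ∈ {1, 4}] = [1·5/18 + 4·5/18] / (5/9)
 = 25/18 / (5/9)
 = 5/2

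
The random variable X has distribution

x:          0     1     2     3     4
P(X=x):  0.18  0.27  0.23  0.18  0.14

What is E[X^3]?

E[X^3] = Σ x^3·P(X=x)
 = 0·0.18 + 1·0.27 + 8·0.23 + 27·0.18 + 64·0.14
 = 0 + 0.27 + 1.84 + 4.86 + 8.96
 = 15.93

15.93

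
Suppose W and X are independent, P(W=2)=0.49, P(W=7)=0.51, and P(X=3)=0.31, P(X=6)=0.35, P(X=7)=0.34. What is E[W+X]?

E[W+X] = Σ_w Σ_x (w+x) · P(W=w)P(X=x)
 = 5·0.1519 + 8·0.1715 + 9·0.1666 + 10·0.1581 + 13·0.1785 + 14·0.1734
 = 0.7595 + 1.372 + 1.4994 + 1.581 + 2.3205 + 2.4276
 = 9.96

9.96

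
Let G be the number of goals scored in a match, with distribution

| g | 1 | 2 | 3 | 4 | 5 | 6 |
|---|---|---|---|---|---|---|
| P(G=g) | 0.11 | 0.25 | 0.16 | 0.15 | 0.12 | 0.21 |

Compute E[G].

3.55

E[G] = Σ g·P(G=g)
 = 1·0.11 + 2·0.25 + 3·0.16 + 4·0.15 + 5·0.12 + 6·0.21
 = 0.11 + 0.5 + 0.48 + 0.6 + 0.6 + 1.26
 = 3.55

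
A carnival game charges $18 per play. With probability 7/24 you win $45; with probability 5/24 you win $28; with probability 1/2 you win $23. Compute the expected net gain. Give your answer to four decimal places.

E[payout] = 45·7/24 + 28·5/24 + 23·1/2
 = 105/8 + 35/6 + 23/2
 = 731/24
Net = 731/24 - 18 = 299/24

12.4583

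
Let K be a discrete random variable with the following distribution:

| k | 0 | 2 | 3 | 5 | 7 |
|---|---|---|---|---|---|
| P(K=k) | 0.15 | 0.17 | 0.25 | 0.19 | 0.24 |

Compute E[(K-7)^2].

E[(K-7)^2] = Σ (k-7)^2·P(K=k)
 = 49·0.15 + 25·0.17 + 16·0.25 + 4·0.19 + 0·0.24
 = 7.35 + 4.25 + 4 + 0.76 + 0
 = 16.36

16.36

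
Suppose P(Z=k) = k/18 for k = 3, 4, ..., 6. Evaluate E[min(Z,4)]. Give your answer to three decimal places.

E[min(Z,4)] = Σ min(z,4)·P(Z=z)
 = 3·1/6 + 4·2/9 + 4·5/18 + 4·1/3
 = 1/2 + 8/9 + 10/9 + 4/3
 = 23/6

3.833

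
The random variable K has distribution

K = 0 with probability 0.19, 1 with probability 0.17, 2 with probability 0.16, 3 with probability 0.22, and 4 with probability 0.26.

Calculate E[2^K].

E[2^K] = Σ 2^k·P(K=k)
 = 1·0.19 + 2·0.17 + 4·0.16 + 8·0.22 + 16·0.26
 = 0.19 + 0.34 + 0.64 + 1.76 + 4.16
 = 7.09

7.09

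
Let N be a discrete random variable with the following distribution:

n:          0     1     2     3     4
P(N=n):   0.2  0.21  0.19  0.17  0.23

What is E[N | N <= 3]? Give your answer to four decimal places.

1.4286

P(N <= 3) = 0.2 + 0.21 + 0.19 + 0.17 = 0.77.
E[N | N <= 3] = [0·0.2 + 1·0.21 + 2·0.19 + 3·0.17] / 0.77
 = 1.1 / 0.77
 = 10/7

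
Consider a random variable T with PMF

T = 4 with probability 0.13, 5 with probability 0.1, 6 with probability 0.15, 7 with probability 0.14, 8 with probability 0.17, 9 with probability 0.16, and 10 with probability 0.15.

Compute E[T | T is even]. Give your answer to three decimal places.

7.133

P(T is even) = 0.13 + 0.15 + 0.17 + 0.15 = 0.6.
E[T | T is even] = [4·0.13 + 6·0.15 + 8·0.17 + 10·0.15] / 0.6
 = 4.28 / 0.6
 = 107/15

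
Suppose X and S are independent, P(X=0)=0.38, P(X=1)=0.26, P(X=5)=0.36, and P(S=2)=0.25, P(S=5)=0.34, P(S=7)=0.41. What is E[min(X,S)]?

1.79

E[min(X,S)] = Σ_x Σ_s min(x,s) · P(X=x)P(S=s)
 = 0·0.095 + 0·0.1292 + 0·0.1558 + 1·0.065 + 1·0.0884 + 1·0.1066 + 2·0.09 + 5·0.1224 + 5·0.1476
 = 0 + 0 + 0 + 0.065 + 0.0884 + 0.1066 + 0.18 + 0.612 + 0.738
 = 1.79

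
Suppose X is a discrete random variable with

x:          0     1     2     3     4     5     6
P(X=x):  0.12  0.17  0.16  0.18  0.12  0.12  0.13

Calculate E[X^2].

12.03

E[X^2] = Σ x^2·P(X=x)
 = 0·0.12 + 1·0.17 + 4·0.16 + 9·0.18 + 16·0.12 + 25·0.12 + 36·0.13
 = 0 + 0.17 + 0.64 + 1.62 + 1.92 + 3 + 4.68
 = 12.03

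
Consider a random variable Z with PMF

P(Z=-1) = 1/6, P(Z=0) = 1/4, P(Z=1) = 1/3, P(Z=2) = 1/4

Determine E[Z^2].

1.5

E[Z^2] = Σ z^2·P(Z=z)
 = 1·1/6 + 0·1/4 + 1·1/3 + 4·1/4
 = 1/6 + 0 + 1/3 + 1
 = 3/2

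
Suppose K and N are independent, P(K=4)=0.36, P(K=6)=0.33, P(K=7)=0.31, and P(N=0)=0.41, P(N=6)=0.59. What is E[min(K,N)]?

3.1152

E[min(K,N)] = Σ_k Σ_n min(k,n) · P(K=k)P(N=n)
 = 0·0.1476 + 4·0.2124 + 0·0.1353 + 6·0.1947 + 0·0.1271 + 6·0.1829
 = 0 + 0.8496 + 0 + 1.1682 + 0 + 1.0974
 = 3.1152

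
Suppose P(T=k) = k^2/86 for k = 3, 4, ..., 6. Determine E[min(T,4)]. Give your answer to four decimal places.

3.8953

E[min(T,4)] = Σ min(t,4)·P(T=t)
 = 3·9/86 + 4·8/43 + 4·25/86 + 4·18/43
 = 27/86 + 32/43 + 50/43 + 72/43
 = 335/86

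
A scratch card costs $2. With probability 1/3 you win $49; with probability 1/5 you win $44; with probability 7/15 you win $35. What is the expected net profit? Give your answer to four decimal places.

39.4667

E[payout] = 49·1/3 + 44·1/5 + 35·7/15
 = 49/3 + 44/5 + 49/3
 = 622/15
Net = 622/15 - 2 = 592/15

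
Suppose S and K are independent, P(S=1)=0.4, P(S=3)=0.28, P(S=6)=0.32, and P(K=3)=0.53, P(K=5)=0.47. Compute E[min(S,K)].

2.5008

E[min(S,K)] = Σ_s Σ_k min(s,k) · P(S=s)P(K=k)
 = 1·0.212 + 1·0.188 + 3·0.1484 + 3·0.1316 + 3·0.1696 + 5·0.1504
 = 0.212 + 0.188 + 0.4452 + 0.3948 + 0.5088 + 0.752
 = 2.5008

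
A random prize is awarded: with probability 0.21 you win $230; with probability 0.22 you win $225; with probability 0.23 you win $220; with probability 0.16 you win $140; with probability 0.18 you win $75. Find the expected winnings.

E[payout] = 230·0.21 + 225·0.22 + 220·0.23 + 140·0.16 + 75·0.18
 = 48.3 + 49.5 + 50.6 + 22.4 + 13.5
 = 184.3

184.3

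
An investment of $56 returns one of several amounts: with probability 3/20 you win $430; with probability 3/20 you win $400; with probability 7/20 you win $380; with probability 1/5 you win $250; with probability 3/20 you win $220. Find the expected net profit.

284.5

E[payout] = 430·3/20 + 400·3/20 + 380·7/20 + 250·1/5 + 220·3/20
 = 129/2 + 60 + 133 + 50 + 33
 = 681/2
Net = 681/2 - 56 = 569/2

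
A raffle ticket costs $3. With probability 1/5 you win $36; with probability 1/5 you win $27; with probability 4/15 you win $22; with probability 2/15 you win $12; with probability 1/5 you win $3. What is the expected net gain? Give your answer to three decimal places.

E[payout] = 36·1/5 + 27·1/5 + 22·4/15 + 12·2/15 + 3·1/5
 = 36/5 + 27/5 + 88/15 + 8/5 + 3/5
 = 62/3
Net = 62/3 - 3 = 53/3

17.667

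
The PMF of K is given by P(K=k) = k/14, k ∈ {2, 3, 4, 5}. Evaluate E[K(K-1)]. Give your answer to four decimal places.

E[K(K-1)] = Σ k(k-1)·P(K=k)
 = 2·1/7 + 6·3/14 + 12·2/7 + 20·5/14
 = 2/7 + 9/7 + 24/7 + 50/7
 = 85/7

12.1429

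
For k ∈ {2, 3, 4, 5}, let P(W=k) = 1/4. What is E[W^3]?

56

E[W^3] = Σ w^3·P(W=w)
 = 8·1/4 + 27·1/4 + 64·1/4 + 125·1/4
 = 2 + 27/4 + 16 + 125/4
 = 56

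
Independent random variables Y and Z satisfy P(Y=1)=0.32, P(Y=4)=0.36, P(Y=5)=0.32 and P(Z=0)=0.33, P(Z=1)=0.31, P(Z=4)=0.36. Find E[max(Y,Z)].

E[max(Y,Z)] = Σ_y Σ_z max(y,z) · P(Y=y)P(Z=z)
 = 1·0.1056 + 1·0.0992 + 4·0.1152 + 4·0.1188 + 4·0.1116 + 4·0.1296 + 5·0.1056 + 5·0.0992 + 5·0.1152
 = 0.1056 + 0.0992 + 0.4608 + 0.4752 + 0.4464 + 0.5184 + 0.528 + 0.496 + 0.576
 = 3.7056

3.7056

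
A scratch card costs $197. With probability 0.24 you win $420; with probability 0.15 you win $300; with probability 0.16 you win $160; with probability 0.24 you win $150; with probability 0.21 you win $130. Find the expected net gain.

E[payout] = 420·0.24 + 300·0.15 + 160·0.16 + 150·0.24 + 130·0.21
 = 100.8 + 45 + 25.6 + 36 + 27.3
 = 234.7
Net = 234.7 - 197 = 37.7

37.7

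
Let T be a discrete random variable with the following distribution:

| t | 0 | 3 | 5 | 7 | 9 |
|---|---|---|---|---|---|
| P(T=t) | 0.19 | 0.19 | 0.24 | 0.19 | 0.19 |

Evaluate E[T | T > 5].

P(T > 5) = 0.19 + 0.19 = 0.38.
E[T | T > 5] = [7·0.19 + 9·0.19] / 0.38
 = 3.04 / 0.38
 = 8

8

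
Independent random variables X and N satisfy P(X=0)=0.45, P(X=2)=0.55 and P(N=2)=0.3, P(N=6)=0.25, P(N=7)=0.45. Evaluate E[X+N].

E[X+N] = Σ_x Σ_n (x+n) · P(X=x)P(N=n)
 = 2·0.135 + 6·0.1125 + 7·0.2025 + 4·0.165 + 8·0.1375 + 9·0.2475
 = 0.27 + 0.675 + 1.4175 + 0.66 + 1.1 + 2.2275
 = 6.35

6.35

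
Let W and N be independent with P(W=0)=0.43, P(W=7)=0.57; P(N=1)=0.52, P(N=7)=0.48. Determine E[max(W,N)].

E[max(W,N)] = Σ_w Σ_n max(w,n) · P(W=w)P(N=n)
 = 1·0.2236 + 7·0.2064 + 7·0.2964 + 7·0.2736
 = 0.2236 + 1.4448 + 2.0748 + 1.9152
 = 5.6584

5.6584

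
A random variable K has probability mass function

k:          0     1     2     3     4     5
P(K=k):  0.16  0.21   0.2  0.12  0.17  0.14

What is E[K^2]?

E[K^2] = Σ k^2·P(K=k)
 = 0·0.16 + 1·0.21 + 4·0.2 + 9·0.12 + 16·0.17 + 25·0.14
 = 0 + 0.21 + 0.8 + 1.08 + 2.72 + 3.5
 = 8.31

8.31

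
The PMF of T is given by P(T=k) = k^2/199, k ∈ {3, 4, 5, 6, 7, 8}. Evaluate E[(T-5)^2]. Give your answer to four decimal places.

4.3216

E[(T-5)^2] = Σ (t-5)^2·P(T=t)
 = 4·9/199 + 1·16/199 + 0·25/199 + 1·36/199 + 4·49/199 + 9·64/199
 = 36/199 + 16/199 + 0 + 36/199 + 196/199 + 576/199
 = 860/199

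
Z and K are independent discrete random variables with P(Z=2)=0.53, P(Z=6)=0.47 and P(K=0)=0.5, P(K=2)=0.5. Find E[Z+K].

E[Z+K] = Σ_z Σ_k (z+k) · P(Z=z)P(K=k)
 = 2·0.265 + 4·0.265 + 6·0.235 + 8·0.235
 = 0.53 + 1.06 + 1.41 + 1.88
 = 4.88

4.88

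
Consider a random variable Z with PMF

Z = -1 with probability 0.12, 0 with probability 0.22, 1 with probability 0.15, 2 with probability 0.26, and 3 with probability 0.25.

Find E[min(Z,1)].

0.54

E[min(Z,1)] = Σ min(z,1)·P(Z=z)
 = (-1)·0.12 + 0·0.22 + 1·0.15 + 1·0.26 + 1·0.25
 = (-0.12) + 0 + 0.15 + 0.26 + 0.25
 = 0.54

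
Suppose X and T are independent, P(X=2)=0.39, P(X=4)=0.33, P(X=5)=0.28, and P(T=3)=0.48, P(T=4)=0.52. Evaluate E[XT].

E[XT] = Σ_x Σ_t xt · P(X=x)P(T=t)
 = 6·0.1872 + 8·0.2028 + 12·0.1584 + 16·0.1716 + 15·0.1344 + 20·0.1456
 = 1.1232 + 1.6224 + 1.9008 + 2.7456 + 2.016 + 2.912
 = 12.32

12.32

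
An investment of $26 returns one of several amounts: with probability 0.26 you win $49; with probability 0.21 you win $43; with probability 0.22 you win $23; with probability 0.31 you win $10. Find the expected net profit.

3.93

E[payout] = 49·0.26 + 43·0.21 + 23·0.22 + 10·0.31
 = 12.74 + 9.03 + 5.06 + 3.1
 = 29.93
Net = 29.93 - 26 = 3.93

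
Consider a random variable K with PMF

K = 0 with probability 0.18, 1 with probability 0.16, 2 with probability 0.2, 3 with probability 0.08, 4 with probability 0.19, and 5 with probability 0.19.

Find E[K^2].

E[K^2] = Σ k^2·P(K=k)
 = 0·0.18 + 1·0.16 + 4·0.2 + 9·0.08 + 16·0.19 + 25·0.19
 = 0 + 0.16 + 0.8 + 0.72 + 3.04 + 4.75
 = 9.47

9.47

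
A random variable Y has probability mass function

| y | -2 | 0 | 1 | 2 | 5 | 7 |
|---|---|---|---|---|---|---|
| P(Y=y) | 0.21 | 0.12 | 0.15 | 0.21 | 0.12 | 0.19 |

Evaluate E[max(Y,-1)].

E[max(Y,-1)] = Σ max(y,-1)·P(Y=y)
 = (-1)·0.21 + 0·0.12 + 1·0.15 + 2·0.21 + 5·0.12 + 7·0.19
 = (-0.21) + 0 + 0.15 + 0.42 + 0.6 + 1.33
 = 2.29

2.29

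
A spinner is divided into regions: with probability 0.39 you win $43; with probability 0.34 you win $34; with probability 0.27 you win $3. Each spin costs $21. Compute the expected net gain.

8.14

E[payout] = 43·0.39 + 34·0.34 + 3·0.27
 = 16.77 + 11.56 + 0.81
 = 29.14
Net = 29.14 - 21 = 8.14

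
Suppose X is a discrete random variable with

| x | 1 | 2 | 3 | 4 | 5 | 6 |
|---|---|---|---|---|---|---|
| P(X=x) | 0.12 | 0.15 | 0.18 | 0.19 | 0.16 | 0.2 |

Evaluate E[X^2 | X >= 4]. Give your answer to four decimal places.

P(X >= 4) = 0.19 + 0.16 + 0.2 = 0.55.
E[X^2 | X >= 4] = [16·0.19 + 25·0.16 + 36·0.2] / 0.55
 = 14.24 / 0.55
 = 1424/55

25.8909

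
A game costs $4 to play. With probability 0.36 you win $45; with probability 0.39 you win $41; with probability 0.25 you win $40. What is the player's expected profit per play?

38.19

E[payout] = 45·0.36 + 41·0.39 + 40·0.25
 = 16.2 + 15.99 + 10
 = 42.19
Net = 42.19 - 4 = 38.19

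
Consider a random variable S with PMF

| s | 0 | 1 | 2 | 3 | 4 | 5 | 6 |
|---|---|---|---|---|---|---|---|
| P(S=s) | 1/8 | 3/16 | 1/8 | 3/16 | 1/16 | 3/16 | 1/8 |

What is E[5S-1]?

E[5S-1] = Σ (5s-1)·P(S=s)
 = (-1)·1/8 + 4·3/16 + 9·1/8 + 14·3/16 + 19·1/16 + 24·3/16 + 29·1/8
 = (-1/8) + 3/4 + 9/8 + 21/8 + 19/16 + 9/2 + 29/8
 = 219/16

13.6875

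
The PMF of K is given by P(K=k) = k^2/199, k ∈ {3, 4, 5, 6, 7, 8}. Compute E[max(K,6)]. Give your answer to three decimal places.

6.889

E[max(K,6)] = Σ max(k,6)·P(K=k)
 = 6·9/199 + 6·16/199 + 6·25/199 + 6·36/199 + 7·49/199 + 8·64/199
 = 54/199 + 96/199 + 150/199 + 216/199 + 343/199 + 512/199
 = 1371/199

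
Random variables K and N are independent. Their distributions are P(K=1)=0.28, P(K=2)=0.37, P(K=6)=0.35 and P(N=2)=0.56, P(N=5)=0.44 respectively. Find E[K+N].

E[K+N] = Σ_k Σ_n (k+n) · P(K=k)P(N=n)
 = 3·0.1568 + 6·0.1232 + 4·0.2072 + 7·0.1628 + 8·0.196 + 11·0.154
 = 0.4704 + 0.7392 + 0.8288 + 1.1396 + 1.568 + 1.694
 = 6.44

6.44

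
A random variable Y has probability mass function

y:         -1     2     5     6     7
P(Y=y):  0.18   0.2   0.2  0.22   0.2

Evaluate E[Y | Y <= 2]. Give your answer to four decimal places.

0.5789

P(Y <= 2) = 0.18 + 0.2 = 0.38.
E[Y | Y <= 2] = [(-1)·0.18 + 2·0.2] / 0.38
 = 0.22 / 0.38
 = 11/19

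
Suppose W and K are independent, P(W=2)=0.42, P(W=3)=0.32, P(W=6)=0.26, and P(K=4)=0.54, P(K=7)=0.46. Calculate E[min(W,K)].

3.0792

E[min(W,K)] = Σ_w Σ_k min(w,k) · P(W=w)P(K=k)
 = 2·0.2268 + 2·0.1932 + 3·0.1728 + 3·0.1472 + 4·0.1404 + 6·0.1196
 = 0.4536 + 0.3864 + 0.5184 + 0.4416 + 0.5616 + 0.7176
 = 3.0792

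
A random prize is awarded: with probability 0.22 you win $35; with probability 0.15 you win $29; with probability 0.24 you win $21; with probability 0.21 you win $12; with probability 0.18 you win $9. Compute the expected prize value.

21.23

E[payout] = 35·0.22 + 29·0.15 + 21·0.24 + 12·0.21 + 9·0.18
 = 7.7 + 4.35 + 5.04 + 2.52 + 1.62
 = 21.23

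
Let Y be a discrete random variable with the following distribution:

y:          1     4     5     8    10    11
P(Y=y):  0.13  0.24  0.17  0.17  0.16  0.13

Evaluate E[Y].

E[Y] = Σ y·P(Y=y)
 = 1·0.13 + 4·0.24 + 5·0.17 + 8·0.17 + 10·0.16 + 11·0.13
 = 0.13 + 0.96 + 0.85 + 1.36 + 1.6 + 1.43
 = 6.33

6.33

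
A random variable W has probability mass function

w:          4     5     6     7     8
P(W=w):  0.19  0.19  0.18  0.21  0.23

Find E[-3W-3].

-21.3

E[-3W-3] = Σ (-3w-3)·P(W=w)
 = (-15)·0.19 + (-18)·0.19 + (-21)·0.18 + (-24)·0.21 + (-27)·0.23
 = (-2.85) + (-3.42) + (-3.78) + (-5.04) + (-6.21)
 = -21.3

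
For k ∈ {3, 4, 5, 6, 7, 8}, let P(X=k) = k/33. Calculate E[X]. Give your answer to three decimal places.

6.030

E[X] = Σ x·P(X=x)
 = 3·1/11 + 4·4/33 + 5·5/33 + 6·2/11 + 7·7/33 + 8·8/33
 = 3/11 + 16/33 + 25/33 + 12/11 + 49/33 + 64/33
 = 199/33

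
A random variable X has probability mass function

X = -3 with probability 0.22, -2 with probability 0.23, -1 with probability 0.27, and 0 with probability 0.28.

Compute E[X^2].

E[X^2] = Σ x^2·P(X=x)
 = 9·0.22 + 4·0.23 + 1·0.27 + 0·0.28
 = 1.98 + 0.92 + 0.27 + 0
 = 3.17

3.17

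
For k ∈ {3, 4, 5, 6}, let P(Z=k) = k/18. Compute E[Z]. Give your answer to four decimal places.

4.7778

E[Z] = Σ z·P(Z=z)
 = 3·1/6 + 4·2/9 + 5·5/18 + 6·1/3
 = 1/2 + 8/9 + 25/18 + 2
 = 43/9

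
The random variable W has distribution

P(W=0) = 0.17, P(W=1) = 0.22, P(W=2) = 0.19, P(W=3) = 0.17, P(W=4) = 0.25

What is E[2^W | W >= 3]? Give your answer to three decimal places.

12.762

P(W >= 3) = 0.17 + 0.25 = 0.42.
E[2^W | W >= 3] = [8·0.17 + 16·0.25] / 0.42
 = 5.36 / 0.42
 = 268/21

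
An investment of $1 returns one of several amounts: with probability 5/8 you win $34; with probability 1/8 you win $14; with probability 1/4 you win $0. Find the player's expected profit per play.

22

E[payout] = 34·5/8 + 14·1/8 + 0·1/4
 = 85/4 + 7/4 + 0
 = 23
Net = 23 - 1 = 22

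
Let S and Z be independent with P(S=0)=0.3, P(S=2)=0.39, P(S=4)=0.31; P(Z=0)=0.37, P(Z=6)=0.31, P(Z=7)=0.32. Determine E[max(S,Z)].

4.8474

E[max(S,Z)] = Σ_s Σ_z max(s,z) · P(S=s)P(Z=z)
 = 0·0.111 + 6·0.093 + 7·0.096 + 2·0.1443 + 6·0.1209 + 7·0.1248 + 4·0.1147 + 6·0.0961 + 7·0.0992
 = 0 + 0.558 + 0.672 + 0.2886 + 0.7254 + 0.8736 + 0.4588 + 0.5766 + 0.6944
 = 4.8474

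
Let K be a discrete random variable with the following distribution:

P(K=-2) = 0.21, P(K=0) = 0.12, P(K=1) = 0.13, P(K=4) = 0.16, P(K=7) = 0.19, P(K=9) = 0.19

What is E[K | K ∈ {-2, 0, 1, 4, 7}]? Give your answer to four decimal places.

2.0741

P(K ∈ {-2, 0, 1, 4, 7}) = 0.21 + 0.12 + 0.13 + 0.16 + 0.19 = 0.81.
E[K | K ∈ {-2, 0, 1, 4, 7}] = [(-2)·0.21 + 0·0.12 + 1·0.13 + 4·0.16 + 7·0.19] / 0.81
 = 1.68 / 0.81
 = 56/27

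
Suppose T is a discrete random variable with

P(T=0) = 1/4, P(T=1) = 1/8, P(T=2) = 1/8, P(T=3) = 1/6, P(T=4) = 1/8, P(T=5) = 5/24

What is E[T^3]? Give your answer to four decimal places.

39.6667

E[T^3] = Σ t^3·P(T=t)
 = 0·1/4 + 1·1/8 + 8·1/8 + 27·1/6 + 64·1/8 + 125·5/24
 = 0 + 1/8 + 1 + 9/2 + 8 + 625/24
 = 119/3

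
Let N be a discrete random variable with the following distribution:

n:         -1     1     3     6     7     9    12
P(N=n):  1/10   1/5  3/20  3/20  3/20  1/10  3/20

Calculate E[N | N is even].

P(N is even) = 3/20 + 3/20 = 3/10.
E[N | N is even] = [6·3/20 + 12·3/20] / (3/10)
 = 27/10 / (3/10)
 = 9

9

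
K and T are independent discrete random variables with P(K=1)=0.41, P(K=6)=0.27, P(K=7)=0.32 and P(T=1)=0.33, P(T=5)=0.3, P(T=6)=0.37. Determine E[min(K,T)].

2.7995

E[min(K,T)] = Σ_k Σ_t min(k,t) · P(K=k)P(T=t)
 = 1·0.1353 + 1·0.123 + 1·0.1517 + 1·0.0891 + 5·0.081 + 6·0.0999 + 1·0.1056 + 5·0.096 + 6·0.1184
 = 0.1353 + 0.123 + 0.1517 + 0.0891 + 0.405 + 0.5994 + 0.1056 + 0.48 + 0.7104
 = 2.7995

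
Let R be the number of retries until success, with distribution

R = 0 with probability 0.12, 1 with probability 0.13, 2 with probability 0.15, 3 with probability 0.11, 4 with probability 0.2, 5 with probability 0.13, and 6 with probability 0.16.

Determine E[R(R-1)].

10.76

E[R(R-1)] = Σ r(r-1)·P(R=r)
 = 0·0.12 + 0·0.13 + 2·0.15 + 6·0.11 + 12·0.2 + 20·0.13 + 30·0.16
 = 0 + 0 + 0.3 + 0.66 + 2.4 + 2.6 + 4.8
 = 10.76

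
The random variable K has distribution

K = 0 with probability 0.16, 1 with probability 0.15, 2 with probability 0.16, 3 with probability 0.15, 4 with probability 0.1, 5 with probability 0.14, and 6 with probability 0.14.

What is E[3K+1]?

9.58

E[3K+1] = Σ (3k+1)·P(K=k)
 = 1·0.16 + 4·0.15 + 7·0.16 + 10·0.15 + 13·0.1 + 16·0.14 + 19·0.14
 = 0.16 + 0.6 + 1.12 + 1.5 + 1.3 + 2.24 + 2.66
 = 9.58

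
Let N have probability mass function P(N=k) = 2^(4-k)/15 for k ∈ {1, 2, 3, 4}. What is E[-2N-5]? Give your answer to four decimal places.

E[-2N-5] = Σ (-2n-5)·P(N=n)
 = (-7)·8/15 + (-9)·4/15 + (-11)·2/15 + (-13)·1/15
 = (-56/15) + (-12/5) + (-22/15) + (-13/15)
 = -127/15

-8.4667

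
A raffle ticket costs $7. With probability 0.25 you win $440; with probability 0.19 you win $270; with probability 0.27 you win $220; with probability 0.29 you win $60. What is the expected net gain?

231.1

E[payout] = 440·0.25 + 270·0.19 + 220·0.27 + 60·0.29
 = 110 + 51.3 + 59.4 + 17.4
 = 238.1
Net = 238.1 - 7 = 231.1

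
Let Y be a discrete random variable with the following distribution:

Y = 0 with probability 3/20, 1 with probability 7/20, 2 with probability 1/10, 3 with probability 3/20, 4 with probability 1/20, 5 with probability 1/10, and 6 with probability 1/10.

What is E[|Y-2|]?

E[|Y-2|] = Σ |y-2|·P(Y=y)
 = 2·3/20 + 1·7/20 + 0·1/10 + 1·3/20 + 2·1/20 + 3·1/10 + 4·1/10
 = 3/10 + 7/20 + 0 + 3/20 + 1/10 + 3/10 + 2/5
 = 8/5

1.6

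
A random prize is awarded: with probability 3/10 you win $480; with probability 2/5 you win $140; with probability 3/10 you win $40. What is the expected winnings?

E[payout] = 480·3/10 + 140·2/5 + 40·3/10
 = 144 + 56 + 12
 = 212

212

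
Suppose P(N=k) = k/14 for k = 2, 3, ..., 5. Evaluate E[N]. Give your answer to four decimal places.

E[N] = Σ n·P(N=n)
 = 2·1/7 + 3·3/14 + 4·2/7 + 5·5/14
 = 2/7 + 9/14 + 8/7 + 25/14
 = 27/7

3.8571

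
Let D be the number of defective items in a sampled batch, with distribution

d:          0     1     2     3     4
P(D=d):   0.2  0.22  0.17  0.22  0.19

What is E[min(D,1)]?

E[min(D,1)] = Σ min(d,1)·P(D=d)
 = 0·0.2 + 1·0.22 + 1·0.17 + 1·0.22 + 1·0.19
 = 0 + 0.22 + 0.17 + 0.22 + 0.19
 = 0.8

0.8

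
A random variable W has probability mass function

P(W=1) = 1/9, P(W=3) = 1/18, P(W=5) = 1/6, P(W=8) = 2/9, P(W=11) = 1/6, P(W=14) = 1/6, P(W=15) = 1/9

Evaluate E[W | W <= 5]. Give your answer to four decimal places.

P(W <= 5) = 1/9 + 1/18 + 1/6 = 1/3.
E[W | W <= 5] = [1·1/9 + 3·1/18 + 5·1/6] / (1/3)
 = 10/9 / (1/3)
 = 10/3

3.3333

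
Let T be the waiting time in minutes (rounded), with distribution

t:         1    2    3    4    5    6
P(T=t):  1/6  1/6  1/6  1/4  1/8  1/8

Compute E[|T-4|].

1.375

E[|T-4|] = Σ |t-4|·P(T=t)
 = 3·1/6 + 2·1/6 + 1·1/6 + 0·1/4 + 1·1/8 + 2·1/8
 = 1/2 + 1/3 + 1/6 + 0 + 1/8 + 1/4
 = 11/8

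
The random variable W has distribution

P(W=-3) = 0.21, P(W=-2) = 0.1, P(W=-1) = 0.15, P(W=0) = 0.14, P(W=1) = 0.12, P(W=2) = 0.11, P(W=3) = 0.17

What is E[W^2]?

E[W^2] = Σ w^2·P(W=w)
 = 9·0.21 + 4·0.1 + 1·0.15 + 0·0.14 + 1·0.12 + 4·0.11 + 9·0.17
 = 1.89 + 0.4 + 0.15 + 0 + 0.12 + 0.44 + 1.53
 = 4.53

4.53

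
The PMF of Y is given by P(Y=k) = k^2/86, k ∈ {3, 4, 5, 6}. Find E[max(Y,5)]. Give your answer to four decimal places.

5.4186

E[max(Y,5)] = Σ max(y,5)·P(Y=y)
 = 5·9/86 + 5·8/43 + 5·25/86 + 6·18/43
 = 45/86 + 40/43 + 125/86 + 108/43
 = 233/43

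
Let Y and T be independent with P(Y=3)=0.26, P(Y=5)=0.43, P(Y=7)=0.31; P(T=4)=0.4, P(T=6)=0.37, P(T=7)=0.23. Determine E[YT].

27.693

E[YT] = Σ_y Σ_t yt · P(Y=y)P(T=t)
 = 12·0.104 + 18·0.0962 + 21·0.0598 + 20·0.172 + 30·0.1591 + 35·0.0989 + 28·0.124 + 42·0.1147 + 49·0.0713
 = 1.248 + 1.7316 + 1.2558 + 3.44 + 4.773 + 3.4615 + 3.472 + 4.8174 + 3.4937
 = 27.693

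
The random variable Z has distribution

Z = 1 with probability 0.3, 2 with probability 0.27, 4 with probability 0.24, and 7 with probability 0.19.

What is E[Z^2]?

14.53

E[Z^2] = Σ z^2·P(Z=z)
 = 1·0.3 + 4·0.27 + 16·0.24 + 49·0.19
 = 0.3 + 1.08 + 3.84 + 9.31
 = 14.53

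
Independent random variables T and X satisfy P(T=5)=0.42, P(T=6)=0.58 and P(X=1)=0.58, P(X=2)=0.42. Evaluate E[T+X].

7

E[T+X] = Σ_t Σ_x (t+x) · P(T=t)P(X=x)
 = 6·0.2436 + 7·0.1764 + 7·0.3364 + 8·0.2436
 = 1.4616 + 1.2348 + 2.3548 + 1.9488
 = 7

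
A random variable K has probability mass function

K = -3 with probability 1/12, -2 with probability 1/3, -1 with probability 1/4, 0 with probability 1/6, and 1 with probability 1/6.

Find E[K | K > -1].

P(K > -1) = 1/6 + 1/6 = 1/3.
E[K | K > -1] = [0·1/6 + 1·1/6] / (1/3)
 = 1/6 / (1/3)
 = 1/2

0.5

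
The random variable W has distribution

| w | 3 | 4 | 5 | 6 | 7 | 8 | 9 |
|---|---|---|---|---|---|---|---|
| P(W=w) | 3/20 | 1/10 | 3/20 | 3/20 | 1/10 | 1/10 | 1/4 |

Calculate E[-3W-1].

E[-3W-1] = Σ (-3w-1)·P(W=w)
 = (-10)·3/20 + (-13)·1/10 + (-16)·3/20 + (-19)·3/20 + (-22)·1/10 + (-25)·1/10 + (-28)·1/4
 = (-3/2) + (-13/10) + (-12/5) + (-57/20) + (-11/5) + (-5/2) + (-7)
 = -79/4

-19.75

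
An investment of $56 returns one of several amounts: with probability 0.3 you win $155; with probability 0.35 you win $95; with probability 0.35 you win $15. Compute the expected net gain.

29

E[payout] = 155·0.3 + 95·0.35 + 15·0.35
 = 46.5 + 33.25 + 5.25
 = 85
Net = 85 - 56 = 29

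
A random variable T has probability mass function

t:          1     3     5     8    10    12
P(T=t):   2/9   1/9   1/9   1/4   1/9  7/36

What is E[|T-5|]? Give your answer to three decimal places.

3.778

E[|T-5|] = Σ |t-5|·P(T=t)
 = 4·2/9 + 2·1/9 + 0·1/9 + 3·1/4 + 5·1/9 + 7·7/36
 = 8/9 + 2/9 + 0 + 3/4 + 5/9 + 49/36
 = 34/9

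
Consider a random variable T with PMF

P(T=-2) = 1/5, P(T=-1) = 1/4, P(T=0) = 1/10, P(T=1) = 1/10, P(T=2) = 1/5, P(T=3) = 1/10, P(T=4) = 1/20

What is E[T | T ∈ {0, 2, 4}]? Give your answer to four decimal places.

1.7143

P(T ∈ {0, 2, 4}) = 1/10 + 1/5 + 1/20 = 7/20.
E[T | T ∈ {0, 2, 4}] = [0·1/10 + 2·1/5 + 4·1/20] / (7/20)
 = 3/5 / (7/20)
 = 12/7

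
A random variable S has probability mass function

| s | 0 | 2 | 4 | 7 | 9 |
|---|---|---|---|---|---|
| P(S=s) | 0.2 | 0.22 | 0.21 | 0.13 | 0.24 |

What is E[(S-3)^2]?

E[(S-3)^2] = Σ (s-3)^2·P(S=s)
 = 9·0.2 + 1·0.22 + 1·0.21 + 16·0.13 + 36·0.24
 = 1.8 + 0.22 + 0.21 + 2.08 + 8.64
 = 12.95

12.95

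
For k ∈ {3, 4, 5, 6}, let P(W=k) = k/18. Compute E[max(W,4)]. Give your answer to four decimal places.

E[max(W,4)] = Σ max(w,4)·P(W=w)
 = 4·1/6 + 4·2/9 + 5·5/18 + 6·1/3
 = 2/3 + 8/9 + 25/18 + 2
 = 89/18

4.9444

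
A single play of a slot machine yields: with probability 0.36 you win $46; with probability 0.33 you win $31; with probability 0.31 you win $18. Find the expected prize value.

32.37

E[payout] = 46·0.36 + 31·0.33 + 18·0.31
 = 16.56 + 10.23 + 5.58
 = 32.37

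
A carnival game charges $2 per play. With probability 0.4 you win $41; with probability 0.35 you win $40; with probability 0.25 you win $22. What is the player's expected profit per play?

E[payout] = 41·0.4 + 40·0.35 + 22·0.25
 = 16.4 + 14 + 5.5
 = 35.9
Net = 35.9 - 2 = 33.9

33.9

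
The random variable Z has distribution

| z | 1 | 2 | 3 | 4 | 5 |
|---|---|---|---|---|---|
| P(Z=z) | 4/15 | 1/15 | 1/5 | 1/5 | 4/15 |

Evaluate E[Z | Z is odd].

3

P(Z is odd) = 4/15 + 1/5 + 4/15 = 11/15.
E[Z | Z is odd] = [1·4/15 + 3·1/5 + 5·4/15] / (11/15)
 = 11/5 / (11/15)
 = 3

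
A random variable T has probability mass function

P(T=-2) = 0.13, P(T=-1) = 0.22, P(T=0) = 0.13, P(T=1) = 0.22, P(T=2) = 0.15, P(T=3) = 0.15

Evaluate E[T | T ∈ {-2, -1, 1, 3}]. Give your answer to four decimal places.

0.2639

P(T ∈ {-2, -1, 1, 3}) = 0.13 + 0.22 + 0.22 + 0.15 = 0.72.
E[T | T ∈ {-2, -1, 1, 3}] = [(-2)·0.13 + (-1)·0.22 + 1·0.22 + 3·0.15] / 0.72
 = 0.19 / 0.72
 = 19/72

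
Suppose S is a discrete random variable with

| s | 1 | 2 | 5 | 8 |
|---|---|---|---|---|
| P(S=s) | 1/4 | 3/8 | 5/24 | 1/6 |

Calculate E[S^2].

E[S^2] = Σ s^2·P(S=s)
 = 1·1/4 + 4·3/8 + 25·5/24 + 64·1/6
 = 1/4 + 3/2 + 125/24 + 32/3
 = 141/8

17.625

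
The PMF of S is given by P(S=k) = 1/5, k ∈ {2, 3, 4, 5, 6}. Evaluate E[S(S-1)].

E[S(S-1)] = Σ s(s-1)·P(S=s)
 = 2·1/5 + 6·1/5 + 12·1/5 + 20·1/5 + 30·1/5
 = 2/5 + 6/5 + 12/5 + 4 + 6
 = 14

14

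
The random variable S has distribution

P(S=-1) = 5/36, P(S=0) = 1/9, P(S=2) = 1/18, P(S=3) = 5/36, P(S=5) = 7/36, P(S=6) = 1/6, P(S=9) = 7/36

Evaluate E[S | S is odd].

4.5

P(S is odd) = 5/36 + 5/36 + 7/36 + 7/36 = 2/3.
E[S | S is odd] = [(-1)·5/36 + 3·5/36 + 5·7/36 + 9·7/36] / (2/3)
 = 3 / (2/3)
 = 9/2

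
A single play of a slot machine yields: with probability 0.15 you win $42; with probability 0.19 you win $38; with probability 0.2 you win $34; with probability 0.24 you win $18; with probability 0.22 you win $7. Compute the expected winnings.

26.18

E[payout] = 42·0.15 + 38·0.19 + 34·0.2 + 18·0.24 + 7·0.22
 = 6.3 + 7.22 + 6.8 + 4.32 + 1.54
 = 26.18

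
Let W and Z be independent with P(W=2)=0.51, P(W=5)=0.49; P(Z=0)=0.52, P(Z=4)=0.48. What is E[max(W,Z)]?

3.9596

E[max(W,Z)] = Σ_w Σ_z max(w,z) · P(W=w)P(Z=z)
 = 2·0.2652 + 4·0.2448 + 5·0.2548 + 5·0.2352
 = 0.5304 + 0.9792 + 1.274 + 1.176
 = 3.9596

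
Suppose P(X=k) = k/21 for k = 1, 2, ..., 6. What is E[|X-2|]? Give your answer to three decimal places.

2.429

E[|X-2|] = Σ |x-2|·P(X=x)
 = 1·1/21 + 0·2/21 + 1·1/7 + 2·4/21 + 3·5/21 + 4·2/7
 = 1/21 + 0 + 1/7 + 8/21 + 5/7 + 8/7
 = 17/7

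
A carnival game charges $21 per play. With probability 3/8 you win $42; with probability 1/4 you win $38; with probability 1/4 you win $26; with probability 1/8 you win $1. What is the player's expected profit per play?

10.875

E[payout] = 42·3/8 + 38·1/4 + 26·1/4 + 1·1/8
 = 63/4 + 19/2 + 13/2 + 1/8
 = 255/8
Net = 255/8 - 21 = 87/8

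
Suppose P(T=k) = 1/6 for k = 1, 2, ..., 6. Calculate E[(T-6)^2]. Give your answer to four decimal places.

9.1667

E[(T-6)^2] = Σ (t-6)^2·P(T=t)
 = 25·1/6 + 16·1/6 + 9·1/6 + 4·1/6 + 1·1/6 + 0·1/6
 = 25/6 + 8/3 + 3/2 + 2/3 + 1/6 + 0
 = 55/6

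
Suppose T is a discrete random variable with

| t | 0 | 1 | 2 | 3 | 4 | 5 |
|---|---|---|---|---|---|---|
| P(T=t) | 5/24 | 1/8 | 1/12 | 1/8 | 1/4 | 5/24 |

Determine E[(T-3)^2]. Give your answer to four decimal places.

3.5417

E[(T-3)^2] = Σ (t-3)^2·P(T=t)
 = 9·5/24 + 4·1/8 + 1·1/12 + 0·1/8 + 1·1/4 + 4·5/24
 = 15/8 + 1/2 + 1/12 + 0 + 1/4 + 5/6
 = 85/24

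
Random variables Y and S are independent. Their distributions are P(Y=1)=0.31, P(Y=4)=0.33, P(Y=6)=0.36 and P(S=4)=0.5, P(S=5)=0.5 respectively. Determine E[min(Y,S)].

3.25

E[min(Y,S)] = Σ_y Σ_s min(y,s) · P(Y=y)P(S=s)
 = 1·0.155 + 1·0.155 + 4·0.165 + 4·0.165 + 4·0.18 + 5·0.18
 = 0.155 + 0.155 + 0.66 + 0.66 + 0.72 + 0.9
 = 3.25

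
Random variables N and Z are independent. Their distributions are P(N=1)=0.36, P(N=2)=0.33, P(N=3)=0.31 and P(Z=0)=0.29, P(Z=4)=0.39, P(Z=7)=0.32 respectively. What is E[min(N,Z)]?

1.3845

E[min(N,Z)] = Σ_n Σ_z min(n,z) · P(N=n)P(Z=z)
 = 0·0.1044 + 1·0.1404 + 1·0.1152 + 0·0.0957 + 2·0.1287 + 2·0.1056 + 0·0.0899 + 3·0.1209 + 3·0.0992
 = 0 + 0.1404 + 0.1152 + 0 + 0.2574 + 0.2112 + 0 + 0.3627 + 0.2976
 = 1.3845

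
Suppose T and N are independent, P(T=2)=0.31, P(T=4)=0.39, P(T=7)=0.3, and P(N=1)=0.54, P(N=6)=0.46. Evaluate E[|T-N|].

E[|T-N|] = Σ_t Σ_n |t-n| · P(T=t)P(N=n)
 = 1·0.1674 + 4·0.1426 + 3·0.2106 + 2·0.1794 + 6·0.162 + 1·0.138
 = 0.1674 + 0.5704 + 0.6318 + 0.3588 + 0.972 + 0.138
 = 2.8384

2.8384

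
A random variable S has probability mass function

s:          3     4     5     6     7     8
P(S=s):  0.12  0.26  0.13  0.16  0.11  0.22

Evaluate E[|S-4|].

1.78

E[|S-4|] = Σ |s-4|·P(S=s)
 = 1·0.12 + 0·0.26 + 1·0.13 + 2·0.16 + 3·0.11 + 4·0.22
 = 0.12 + 0 + 0.13 + 0.32 + 0.33 + 0.88
 = 1.78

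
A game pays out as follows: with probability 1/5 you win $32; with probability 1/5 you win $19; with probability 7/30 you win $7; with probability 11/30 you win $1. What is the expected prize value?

12.2

E[payout] = 32·1/5 + 19·1/5 + 7·7/30 + 1·11/30
 = 32/5 + 19/5 + 49/30 + 11/30
 = 61/5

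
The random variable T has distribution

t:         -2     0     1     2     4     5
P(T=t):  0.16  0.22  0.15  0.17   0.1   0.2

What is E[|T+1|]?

2.89

E[|T+1|] = Σ |t+1|·P(T=t)
 = 1·0.16 + 1·0.22 + 2·0.15 + 3·0.17 + 5·0.1 + 6·0.2
 = 0.16 + 0.22 + 0.3 + 0.51 + 0.5 + 1.2
 = 2.89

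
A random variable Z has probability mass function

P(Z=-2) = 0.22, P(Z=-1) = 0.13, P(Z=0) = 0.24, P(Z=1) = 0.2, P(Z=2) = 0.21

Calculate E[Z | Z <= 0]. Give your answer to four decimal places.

P(Z <= 0) = 0.22 + 0.13 + 0.24 = 0.59.
E[Z | Z <= 0] = [(-2)·0.22 + (-1)·0.13 + 0·0.24] / 0.59
 = -0.57 / 0.59
 = -57/59

-0.9661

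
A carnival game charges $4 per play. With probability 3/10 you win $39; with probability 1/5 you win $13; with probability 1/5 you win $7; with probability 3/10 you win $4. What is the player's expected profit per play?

12.9

E[payout] = 39·3/10 + 13·1/5 + 7·1/5 + 4·3/10
 = 117/10 + 13/5 + 7/5 + 6/5
 = 169/10
Net = 169/10 - 4 = 129/10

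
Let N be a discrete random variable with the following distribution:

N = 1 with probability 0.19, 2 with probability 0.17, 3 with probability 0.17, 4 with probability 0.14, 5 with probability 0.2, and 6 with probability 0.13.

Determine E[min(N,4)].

E[min(N,4)] = Σ min(n,4)·P(N=n)
 = 1·0.19 + 2·0.17 + 3·0.17 + 4·0.14 + 4·0.2 + 4·0.13
 = 0.19 + 0.34 + 0.51 + 0.56 + 0.8 + 0.52
 = 2.92

2.92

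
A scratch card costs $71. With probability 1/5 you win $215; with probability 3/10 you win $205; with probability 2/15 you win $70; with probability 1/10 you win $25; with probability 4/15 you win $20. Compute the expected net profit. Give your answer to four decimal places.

E[payout] = 215·1/5 + 205·3/10 + 70·2/15 + 25·1/10 + 20·4/15
 = 43 + 123/2 + 28/3 + 5/2 + 16/3
 = 365/3
Net = 365/3 - 71 = 152/3

50.6667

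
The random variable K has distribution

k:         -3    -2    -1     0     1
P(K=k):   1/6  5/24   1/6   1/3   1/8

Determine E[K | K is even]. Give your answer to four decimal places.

P(K is even) = 5/24 + 1/3 = 13/24.
E[K | K is even] = [(-2)·5/24 + 0·1/3] / (13/24)
 = -5/12 / (13/24)
 = -10/13

-0.7692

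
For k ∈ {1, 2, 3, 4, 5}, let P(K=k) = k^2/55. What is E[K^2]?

E[K^2] = Σ k^2·P(K=k)
 = 1·1/55 + 4·4/55 + 9·9/55 + 16·16/55 + 25·5/11
 = 1/55 + 16/55 + 81/55 + 256/55 + 125/11
 = 89/5

17.8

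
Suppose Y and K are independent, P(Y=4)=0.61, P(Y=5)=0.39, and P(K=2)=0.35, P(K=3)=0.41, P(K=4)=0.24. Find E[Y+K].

7.28

E[Y+K] = Σ_y Σ_k (y+k) · P(Y=y)P(K=k)
 = 6·0.2135 + 7·0.2501 + 8·0.1464 + 7·0.1365 + 8·0.1599 + 9·0.0936
 = 1.281 + 1.7507 + 1.1712 + 0.9555 + 1.2792 + 0.8424
 = 7.28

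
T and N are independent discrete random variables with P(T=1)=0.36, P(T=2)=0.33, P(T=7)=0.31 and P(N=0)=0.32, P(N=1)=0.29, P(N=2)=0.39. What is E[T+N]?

E[T+N] = Σ_t Σ_n (t+n) · P(T=t)P(N=n)
 = 1·0.1152 + 2·0.1044 + 3·0.1404 + 2·0.1056 + 3·0.0957 + 4·0.1287 + 7·0.0992 + 8·0.0899 + 9·0.1209
 = 0.1152 + 0.2088 + 0.4212 + 0.2112 + 0.2871 + 0.5148 + 0.6944 + 0.7192 + 1.0881
 = 4.26

4.26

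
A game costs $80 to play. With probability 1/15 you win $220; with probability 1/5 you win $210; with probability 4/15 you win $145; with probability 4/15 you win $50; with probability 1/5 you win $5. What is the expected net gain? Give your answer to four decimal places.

E[payout] = 220·1/15 + 210·1/5 + 145·4/15 + 50·4/15 + 5·1/5
 = 44/3 + 42 + 116/3 + 40/3 + 1
 = 329/3
Net = 329/3 - 80 = 89/3

29.6667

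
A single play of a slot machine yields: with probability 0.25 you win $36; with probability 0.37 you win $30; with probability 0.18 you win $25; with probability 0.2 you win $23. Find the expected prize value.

29.2

E[payout] = 36·0.25 + 30·0.37 + 25·0.18 + 23·0.2
 = 9 + 11.1 + 4.5 + 4.6
 = 29.2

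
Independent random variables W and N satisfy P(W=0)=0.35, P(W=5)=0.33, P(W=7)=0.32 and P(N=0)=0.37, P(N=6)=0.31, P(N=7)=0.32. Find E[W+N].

7.99

E[W+N] = Σ_w Σ_n (w+n) · P(W=w)P(N=n)
 = 0·0.1295 + 6·0.1085 + 7·0.112 + 5·0.1221 + 11·0.1023 + 12·0.1056 + 7·0.1184 + 13·0.0992 + 14·0.1024
 = 0 + 0.651 + 0.784 + 0.6105 + 1.1253 + 1.2672 + 0.8288 + 1.2896 + 1.4336
 = 7.99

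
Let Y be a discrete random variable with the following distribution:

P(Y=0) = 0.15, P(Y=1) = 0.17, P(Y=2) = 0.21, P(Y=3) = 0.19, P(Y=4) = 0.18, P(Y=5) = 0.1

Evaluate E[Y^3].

31

E[Y^3] = Σ y^3·P(Y=y)
 = 0·0.15 + 1·0.17 + 8·0.21 + 27·0.19 + 64·0.18 + 125·0.1
 = 0 + 0.17 + 1.68 + 5.13 + 11.52 + 12.5
 = 31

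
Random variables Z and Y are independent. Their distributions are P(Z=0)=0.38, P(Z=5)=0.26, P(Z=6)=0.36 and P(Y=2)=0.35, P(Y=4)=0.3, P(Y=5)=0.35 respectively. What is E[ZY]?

E[ZY] = Σ_z Σ_y zy · P(Z=z)P(Y=y)
 = 0·0.133 + 0·0.114 + 0·0.133 + 10·0.091 + 20·0.078 + 25·0.091 + 12·0.126 + 24·0.108 + 30·0.126
 = 0 + 0 + 0 + 0.91 + 1.56 + 2.275 + 1.512 + 2.592 + 3.78
 = 12.629

12.629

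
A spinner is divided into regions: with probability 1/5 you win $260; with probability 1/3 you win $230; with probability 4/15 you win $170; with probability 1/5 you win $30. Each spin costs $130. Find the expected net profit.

E[payout] = 260·1/5 + 230·1/3 + 170·4/15 + 30·1/5
 = 52 + 230/3 + 136/3 + 6
 = 180
Net = 180 - 130 = 50

50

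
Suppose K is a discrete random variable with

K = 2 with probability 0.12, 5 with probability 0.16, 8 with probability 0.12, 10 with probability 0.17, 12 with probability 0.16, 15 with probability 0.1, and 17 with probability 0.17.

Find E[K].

10.01

E[K] = Σ k·P(K=k)
 = 2·0.12 + 5·0.16 + 8·0.12 + 10·0.17 + 12·0.16 + 15·0.1 + 17·0.17
 = 0.24 + 0.8 + 0.96 + 1.7 + 1.92 + 1.5 + 2.89
 = 10.01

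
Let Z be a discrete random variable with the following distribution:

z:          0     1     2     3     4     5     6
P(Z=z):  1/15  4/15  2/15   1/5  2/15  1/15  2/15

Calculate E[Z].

E[Z] = Σ z·P(Z=z)
 = 0·1/15 + 1·4/15 + 2·2/15 + 3·1/5 + 4·2/15 + 5·1/15 + 6·2/15
 = 0 + 4/15 + 4/15 + 3/5 + 8/15 + 1/3 + 4/5
 = 14/5

2.8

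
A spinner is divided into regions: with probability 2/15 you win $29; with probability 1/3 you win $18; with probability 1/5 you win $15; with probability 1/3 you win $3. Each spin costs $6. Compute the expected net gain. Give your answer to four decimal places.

7.8667

E[payout] = 29·2/15 + 18·1/3 + 15·1/5 + 3·1/3
 = 58/15 + 6 + 3 + 1
 = 208/15
Net = 208/15 - 6 = 118/15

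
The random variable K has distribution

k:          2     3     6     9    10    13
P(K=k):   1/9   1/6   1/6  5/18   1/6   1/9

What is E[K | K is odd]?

8

P(K is odd) = 1/6 + 5/18 + 1/9 = 5/9.
E[K | K is odd] = [3·1/6 + 9·5/18 + 13·1/9] / (5/9)
 = 40/9 / (5/9)
 = 8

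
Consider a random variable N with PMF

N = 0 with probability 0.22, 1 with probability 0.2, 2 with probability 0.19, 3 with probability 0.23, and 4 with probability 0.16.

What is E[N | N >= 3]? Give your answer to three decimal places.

P(N >= 3) = 0.23 + 0.16 = 0.39.
E[N | N >= 3] = [3·0.23 + 4·0.16] / 0.39
 = 1.33 / 0.39
 = 133/39

3.410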